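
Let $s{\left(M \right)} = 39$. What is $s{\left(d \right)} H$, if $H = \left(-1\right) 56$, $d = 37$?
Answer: $-2184$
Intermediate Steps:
$H = -56$
$s{\left(d \right)} H = 39 \left(-56\right) = -2184$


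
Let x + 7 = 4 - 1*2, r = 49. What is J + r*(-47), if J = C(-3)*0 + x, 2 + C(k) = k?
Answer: -2308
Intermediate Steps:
x = -5 (x = -7 + (4 - 1*2) = -7 + (4 - 2) = -7 + 2 = -5)
C(k) = -2 + k
J = -5 (J = (-2 - 3)*0 - 5 = -5*0 - 5 = 0 - 5 = -5)
J + r*(-47) = -5 + 49*(-47) = -5 - 2303 = -2308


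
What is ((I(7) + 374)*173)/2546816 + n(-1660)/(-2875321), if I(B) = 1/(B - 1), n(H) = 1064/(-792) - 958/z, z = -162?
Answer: 331648528066241/13049431906781952 ≈ 0.025415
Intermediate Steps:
n(H) = 4072/891 (n(H) = 1064/(-792) - 958/(-162) = 1064*(-1/792) - 958*(-1/162) = -133/99 + 479/81 = 4072/891)
I(B) = 1/(-1 + B)
((I(7) + 374)*173)/2546816 + n(-1660)/(-2875321) = ((1/(-1 + 7) + 374)*173)/2546816 + (4072/891)/(-2875321) = ((1/6 + 374)*173)*(1/2546816) + (4072/891)*(-1/2875321) = ((⅙ + 374)*173)*(1/2546816) - 4072/2561911011 = ((2245/6)*173)*(1/2546816) - 4072/2561911011 = (388385/6)*(1/2546816) - 4072/2561911011 = 388385/15280896 - 4072/2561911011 = 331648528066241/13049431906781952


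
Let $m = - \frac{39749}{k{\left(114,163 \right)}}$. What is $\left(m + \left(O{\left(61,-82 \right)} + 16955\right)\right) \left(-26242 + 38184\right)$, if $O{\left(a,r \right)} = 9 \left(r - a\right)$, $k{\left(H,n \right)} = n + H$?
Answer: $\frac{51354027354}{277} \approx 1.8539 \cdot 10^{8}$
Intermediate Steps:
$k{\left(H,n \right)} = H + n$
$O{\left(a,r \right)} = - 9 a + 9 r$
$m = - \frac{39749}{277}$ ($m = - \frac{39749}{114 + 163} = - \frac{39749}{277} \approx -143.5$)
$\left(m + \left(O{\left(61,-82 \right)} + 16955\right)\right) \left(-26242 + 38184\right) = \left(- \frac{39749}{277} + \left(\left(\left(-9\right) 61 + 9 \left(-82\right)\right) + 16955\right)\right) \left(-26242 + 38184\right) = \left(- \frac{39749}{277} + \left(\left(-549 - 738\right) + 16955\right)\right) 11942 = \left(- \frac{39749}{277} + \left(-1287 + 16955\right)\right) 11942 = \left(- \frac{39749}{277} + 15668\right) 11942 = \frac{4300287}{277} \cdot 11942 = \frac{51354027354}{277}$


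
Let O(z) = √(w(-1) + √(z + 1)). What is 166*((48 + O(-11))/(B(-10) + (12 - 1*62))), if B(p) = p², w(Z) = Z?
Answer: 3984/25 + 83*√(-1 + I*√10)/25 ≈ 162.93 + 4.8775*I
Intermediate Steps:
O(z) = √(-1 + √(1 + z)) (O(z) = √(-1 + √(z + 1)) = √(-1 + √(1 + z)))
166*((48 + O(-11))/(B(-10) + (12 - 1*62))) = 166*((48 + √(-1 + √(1 - 11)))/((-10)² + (12 - 1*62))) = 166*((48 + √(-1 + √(-10)))/(100 + (12 - 62))) = 166*((48 + √(-1 + I*√10))/(100 - 50)) = 166*((48 + √(-1 + I*√10))/50) = 166*((48 + √(-1 + I*√10))*(1/50)) = 166*(24/25 + √(-1 + I*√10)/50) = 3984/25 + 83*√(-1 + I*√10)/25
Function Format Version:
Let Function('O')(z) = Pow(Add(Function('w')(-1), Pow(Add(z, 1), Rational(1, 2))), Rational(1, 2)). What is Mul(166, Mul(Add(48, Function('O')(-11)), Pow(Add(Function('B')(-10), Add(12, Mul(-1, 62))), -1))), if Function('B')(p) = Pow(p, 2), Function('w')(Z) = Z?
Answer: Add(Rational(3984, 25), Mul(Rational(83, 25), Pow(Add(-1, Mul(I, Pow(10, Rational(1, 2)))), Rational(1, 2)))) ≈ Add(162.93, Mul(4.8775, I))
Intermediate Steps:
Function('O')(z) = Pow(Add(-1, Pow(Add(1, z), Rational(1, 2))), Rational(1, 2)) (Function('O')(z) = Pow(Add(-1, Pow(Add(z, 1), Rational(1, 2))), Rational(1, 2)) = Pow(Add(-1, Pow(Add(1, z), Rational(1, 2))), Rational(1, 2)))
Mul(166, Mul(Add(48, Function('O')(-11)), Pow(Add(Function('B')(-10), Add(12, Mul(-1, 62))), -1))) = Mul(166, Mul(Add(48, Pow(Add(-1, Pow(Add(1, -11), Rational(1, 2))), Rational(1, 2))), Pow(Add(Pow(-10, 2), Add(12, Mul(-1, 62))), -1))) = Mul(166, Mul(Add(48, Pow(Add(-1, Pow(-10, Rational(1, 2))), Rational(1, 2))), Pow(Add(100, Add(12, -62)), -1))) = Mul(166, Mul(Add(48, Pow(Add(-1, Mul(I, Pow(10, Rational(1, 2)))), Rational(1, 2))), Pow(Add(100, -50), -1))) = Mul(166, Mul(Add(48, Pow(Add(-1, Mul(I, Pow(10, Rational(1, 2)))), Rational(1, 2))), Pow(50, -1))) = Mul(166, Mul(Add(48, Pow(Add(-1, Mul(I, Pow(10, Rational(1, 2)))), Rational(1, 2))), Rational(1, 50))) = Mul(166, Add(Rational(24, 25), Mul(Rational(1, 50), Pow(Add(-1, Mul(I, Pow(10, Rational(1, 2)))), Rational(1, 2))))) = Add(Rational(3984, 25), Mul(Rational(83, 25), Pow(Add(-1, Mul(I, Pow(10, Rational(1, 2)))), Rational(1, 2))))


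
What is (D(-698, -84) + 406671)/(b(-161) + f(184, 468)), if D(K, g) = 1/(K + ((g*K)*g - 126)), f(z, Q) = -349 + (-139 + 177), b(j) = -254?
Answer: -2003225558951/2783140280 ≈ -719.77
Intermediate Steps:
f(z, Q) = -311 (f(z, Q) = -349 + 38 = -311)
D(K, g) = 1/(-126 + K + K*g²) (D(K, g) = 1/(K + ((K*g)*g - 126)) = 1/(K + (K*g² - 126)) = 1/(K + (-126 + K*g²)) = 1/(-126 + K + K*g²))
(D(-698, -84) + 406671)/(b(-161) + f(184, 468)) = (1/(-126 - 698 - 698*(-84)²) + 406671)/(-254 - 311) = (1/(-126 - 698 - 698*7056) + 406671)/(-565) = (1/(-126 - 698 - 4925088) + 406671)*(-1/565) = (1/(-4925912) + 406671)*(-1/565) = (-1/4925912 + 406671)*(-1/565) = (2003225558951/4925912)*(-1/565) = -2003225558951/2783140280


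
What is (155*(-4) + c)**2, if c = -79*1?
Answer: 488601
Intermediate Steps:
c = -79
(155*(-4) + c)**2 = (155*(-4) - 79)**2 = (-620 - 79)**2 = (-699)**2 = 488601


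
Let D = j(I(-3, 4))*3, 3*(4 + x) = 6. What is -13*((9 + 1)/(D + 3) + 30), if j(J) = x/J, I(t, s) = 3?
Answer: -520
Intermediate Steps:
x = -2 (x = -4 + (⅓)*6 = -4 + 2 = -2)
j(J) = -2/J
D = -2 (D = -2/3*3 = -2*⅓*3 = -⅔*3 = -2)
-13*((9 + 1)/(D + 3) + 30) = -13*((9 + 1)/(-2 + 3) + 30) = -13*(10/1 + 30) = -13*(10*1 + 30) = -13*(10 + 30) = -13*40 = -520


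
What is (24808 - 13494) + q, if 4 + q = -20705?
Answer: -9395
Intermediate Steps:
q = -20709 (q = -4 - 20705 = -20709)
(24808 - 13494) + q = (24808 - 13494) - 20709 = 11314 - 20709 = -9395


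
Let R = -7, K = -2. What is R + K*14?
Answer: -35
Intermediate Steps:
R + K*14 = -7 - 2*14 = -7 - 28 = -35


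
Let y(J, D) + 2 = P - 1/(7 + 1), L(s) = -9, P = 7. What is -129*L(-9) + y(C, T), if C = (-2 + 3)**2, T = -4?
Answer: 9327/8 ≈ 1165.9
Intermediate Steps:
C = 1 (C = 1**2 = 1)
y(J, D) = 39/8 (y(J, D) = -2 + (7 - 1/(7 + 1)) = -2 + (7 - 1/8) = -2 + 55/8 = 39/8)
-129*L(-9) + y(C, T) = -129*(-9) + 39/8 = 1161 + 39/8 = 9327/8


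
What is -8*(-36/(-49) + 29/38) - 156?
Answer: -156392/931 ≈ -167.98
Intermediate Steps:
-8*(-36/(-49) + 29/38) - 156 = -8*(-36*(-1/49) + 29*(1/38)) - 156 = -8*(36/49 + 29/38) - 156 = -8*2789/1862 - 156 = -11156/931 - 156 = -156392/931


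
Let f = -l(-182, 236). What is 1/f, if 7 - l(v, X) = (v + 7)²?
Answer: 1/30618 ≈ 3.2661e-5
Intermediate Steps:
l(v, X) = 7 - (7 + v)² (l(v, X) = 7 - (v + 7)² = 7 - (7 + v)²)
f = 30618 (f = -(7 - (7 - 182)²) = -(7 - 1*(-175)²) = -(7 - 1*30625) = -(7 - 30625) = -1*(-30618) = 30618)
1/f = 1/30618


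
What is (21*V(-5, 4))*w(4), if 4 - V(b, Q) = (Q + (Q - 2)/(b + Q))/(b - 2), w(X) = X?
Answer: 360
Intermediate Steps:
V(b, Q) = 4 - (Q + (-2 + Q)/(Q + b))/(-2 + b) (V(b, Q) = 4 - (Q + (Q - 2)/(b + Q))/(b - 2) = 4 - (Q + (-2 + Q)/(Q + b))/(-2 + b))
(21*V(-5, 4))*w(4) = (21*((2 - 1*4² - 9*4 - 8*(-5) + 4*(-5)² + 3*4*(-5))/((-5)² - 2*4 - 2*(-5) + 4*(-5))))*4 = (21*((2 - 1*16 - 36 + 40 + 4*25 - 60)/(25 - 8 + 10 - 20)))*4 = (21*((2 - 16 - 36 + 40 + 100 - 60)/7))*4 = (21*((⅐)*30))*4 = (21*(30/7))*4 = 90*4 = 360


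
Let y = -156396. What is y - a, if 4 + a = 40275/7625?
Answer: -47701171/305 ≈ -1.5640e+5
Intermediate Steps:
a = 391/305 (a = -4 + 40275/7625 = -4 + 40275*(1/7625) = -4 + 1611/305 = 391/305 ≈ 1.2820)
y - a = -156396 - 1*391/305 = -156396 - 391/305 = -47701171/305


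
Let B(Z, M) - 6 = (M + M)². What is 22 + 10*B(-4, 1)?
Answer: 122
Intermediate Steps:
B(Z, M) = 6 + 4*M² (B(Z, M) = 6 + (M + M)² = 6 + (2*M)² = 6 + 4*M²)
22 + 10*B(-4, 1) = 22 + 10*(6 + 4*1²) = 22 + 10*(6 + 4*1) = 22 + 10*(6 + 4) = 22 + 10*10 = 22 + 100 = 122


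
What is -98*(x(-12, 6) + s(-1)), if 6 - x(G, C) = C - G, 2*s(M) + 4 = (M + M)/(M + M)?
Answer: 1323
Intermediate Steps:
s(M) = -3/2 (s(M) = -2 + ((M + M)/(M + M))/2 = -2 + ((2*M)/((2*M)))/2 = -2 + ((2*M)*(1/(2*M)))/2 = -2 + (½)*1 = -2 + ½ = -3/2)
x(G, C) = 6 + G - C (x(G, C) = 6 - (C - G) = 6 + (G - C) = 6 + G - C)
-98*(x(-12, 6) + s(-1)) = -98*((6 - 12 - 1*6) - 3/2) = -98*((6 - 12 - 6) - 3/2) = -98*(-12 - 3/2) = -98*(-27/2) = 1323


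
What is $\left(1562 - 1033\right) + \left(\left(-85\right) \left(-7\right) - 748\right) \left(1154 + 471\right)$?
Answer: $-248096$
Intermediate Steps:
$\left(1562 - 1033\right) + \left(\left(-85\right) \left(-7\right) - 748\right) \left(1154 + 471\right) = 529 + \left(595 - 748\right) 1625 = 529 - 248625 = -248096$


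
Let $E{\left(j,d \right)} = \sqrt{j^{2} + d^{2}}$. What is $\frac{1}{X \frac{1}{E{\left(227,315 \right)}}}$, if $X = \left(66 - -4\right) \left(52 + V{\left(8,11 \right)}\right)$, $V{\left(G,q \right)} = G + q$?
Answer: $\frac{\sqrt{150754}}{4970} \approx 0.078123$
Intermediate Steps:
$E{\left(j,d \right)} = \sqrt{d^{2} + j^{2}}$
$X = 4970$ ($X = \left(66 - -4\right) \left(52 + \left(8 + 11\right)\right) = \left(66 + 4\right) \left(52 + 19\right) = 70 \cdot 71 = 4970$)
$\frac{1}{X \frac{1}{E{\left(227,315 \right)}}} = \frac{1}{4970 \frac{1}{\sqrt{315^{2} + 227^{2}}}} = \frac{1}{4970 \frac{1}{\sqrt{99225 + 51529}}} = \frac{1}{4970 \frac{1}{\sqrt{150754}}} = \frac{1}{4970 \frac{\sqrt{150754}}{150754}} = \frac{1}{\frac{2485}{75377} \sqrt{150754}} = \frac{\sqrt{150754}}{4970}$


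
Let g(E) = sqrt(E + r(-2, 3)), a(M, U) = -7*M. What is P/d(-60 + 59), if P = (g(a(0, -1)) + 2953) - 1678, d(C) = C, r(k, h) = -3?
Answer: -1275 - I*sqrt(3) ≈ -1275.0 - 1.732*I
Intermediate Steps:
g(E) = sqrt(-3 + E) (g(E) = sqrt(E - 3) = sqrt(-3 + E))
P = 1275 + I*sqrt(3) (P = (sqrt(-3 - 7*0) + 2953) - 1678 = (sqrt(-3 + 0) + 2953) - 1678 = (sqrt(-3) + 2953) - 1678 = (I*sqrt(3) + 2953) - 1678 = (2953 + I*sqrt(3)) - 1678 = 1275 + I*sqrt(3) ≈ 1275.0 + 1.732*I)
P/d(-60 + 59) = (1275 + I*sqrt(3))/(-60 + 59) = (1275 + I*sqrt(3))/(-1) = (1275 + I*sqrt(3))*(-1) = -1275 - I*sqrt(3)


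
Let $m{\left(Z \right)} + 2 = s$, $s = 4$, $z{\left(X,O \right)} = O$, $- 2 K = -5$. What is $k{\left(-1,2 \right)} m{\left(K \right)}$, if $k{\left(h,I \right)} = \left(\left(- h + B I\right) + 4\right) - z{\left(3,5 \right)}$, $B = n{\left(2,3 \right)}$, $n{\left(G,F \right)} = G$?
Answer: $8$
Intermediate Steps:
$K = \frac{5}{2}$ ($K = \left(- \frac{1}{2}\right) \left(-5\right) = \frac{5}{2} \approx 2.5$)
$B = 2$
$m{\left(Z \right)} = 2$ ($m{\left(Z \right)} = -2 + 4 = 2$)
$k{\left(h,I \right)} = -1 - h + 2 I$ ($k{\left(h,I \right)} = \left(\left(- h + 2 I\right) + 4\right) - 5 = \left(4 - h + 2 I\right) - 5 = -1 - h + 2 I$)
$k{\left(-1,2 \right)} m{\left(K \right)} = \left(-1 - -1 + 2 \cdot 2\right) 2 = \left(-1 + 1 + 4\right) 2 = 4 \cdot 2 = 8$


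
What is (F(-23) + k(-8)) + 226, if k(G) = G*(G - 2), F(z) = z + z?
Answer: 260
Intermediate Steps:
F(z) = 2*z
k(G) = G*(-2 + G)
(F(-23) + k(-8)) + 226 = (2*(-23) - 8*(-2 - 8)) + 226 = (-46 - 8*(-10)) + 226 = (-46 + 80) + 226 = 34 + 226 = 260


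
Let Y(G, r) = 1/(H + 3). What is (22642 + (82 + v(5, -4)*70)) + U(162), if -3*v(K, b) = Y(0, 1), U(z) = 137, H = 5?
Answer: 274297/12 ≈ 22858.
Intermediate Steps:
Y(G, r) = ⅛ (Y(G, r) = 1/(5 + 3) = 1/8 = ⅛)
v(K, b) = -1/24 (v(K, b) = -⅓*⅛ = -1/24)
(22642 + (82 + v(5, -4)*70)) + U(162) = (22642 + (82 - 1/24*70)) + 137 = (22642 + (82 - 35/12)) + 137 = (22642 + 949/12) + 137 = 272653/12 + 137 = 274297/12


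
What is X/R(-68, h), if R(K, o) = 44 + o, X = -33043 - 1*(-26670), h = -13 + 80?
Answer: -6373/111 ≈ -57.414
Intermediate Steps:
h = 67
X = -6373 (X = -33043 + 26670 = -6373)
X/R(-68, h) = -6373/(44 + 67) = -6373/111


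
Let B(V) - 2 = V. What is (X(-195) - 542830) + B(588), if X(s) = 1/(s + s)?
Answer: -211473601/390 ≈ -5.4224e+5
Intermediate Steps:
B(V) = 2 + V
X(s) = 1/(2*s)
(X(-195) - 542830) + B(588) = ((½)/(-195) - 542830) + (2 + 588) = ((½)*(-1/195) - 542830) + 590 = (-1/390 - 542830) + 590 = -211703701/390 + 590 = -211473601/390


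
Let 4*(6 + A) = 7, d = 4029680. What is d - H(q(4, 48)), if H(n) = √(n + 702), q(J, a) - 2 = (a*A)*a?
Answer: 4029680 - 8*I*√142 ≈ 4.0297e+6 - 95.331*I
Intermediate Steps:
A = -17/4 (A = -6 + (¼)*7 = -6 + 7/4 = -17/4 ≈ -4.2500)
q(J, a) = 2 - 17*a²/4 (q(J, a) = 2 + (a*(-17/4))*a = 2 + (-17*a/4)*a = 2 - 17*a²/4)
H(n) = √(702 + n)
d - H(q(4, 48)) = 4029680 - √(702 + (2 - 17/4*48²)) = 4029680 - √(702 + (2 - 17/4*2304)) = 4029680 - √(702 + (2 - 9792)) = 4029680 - √(702 - 9790) = 4029680 - √(-9088) = 4029680 - 8*I*√142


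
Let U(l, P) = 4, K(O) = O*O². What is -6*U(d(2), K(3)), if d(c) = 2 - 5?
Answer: -24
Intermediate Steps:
K(O) = O³
d(c) = -3
-6*U(d(2), K(3)) = -6*4 = -24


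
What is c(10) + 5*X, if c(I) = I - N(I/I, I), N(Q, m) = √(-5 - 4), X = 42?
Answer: 220 - 3*I ≈ 220.0 - 3.0*I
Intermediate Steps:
N(Q, m) = 3*I (N(Q, m) = √(-9) = 3*I)
c(I) = I - 3*I
c(10) + 5*X = (10 - 3*I) + 5*42 = (10 - 3*I) + 210 = 220 - 3*I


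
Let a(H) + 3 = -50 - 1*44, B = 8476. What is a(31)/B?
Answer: -97/8476 ≈ -0.011444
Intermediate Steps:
a(H) = -97 (a(H) = -3 + (-50 - 1*44) = -3 + (-50 - 44) = -3 - 94 = -97)
a(31)/B = -97/8476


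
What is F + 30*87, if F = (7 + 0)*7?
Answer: 2659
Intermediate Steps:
F = 49 (F = 7*7 = 49)
F + 30*87 = 49 + 30*87 = 49 + 2610 = 2659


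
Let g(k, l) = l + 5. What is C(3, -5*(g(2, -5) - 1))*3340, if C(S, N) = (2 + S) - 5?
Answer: 0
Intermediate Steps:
g(k, l) = 5 + l
C(S, N) = -3 + S
C(3, -5*(g(2, -5) - 1))*3340 = (-3 + 3)*3340 = 0*3340 = 0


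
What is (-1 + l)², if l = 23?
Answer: 484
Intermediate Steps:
(-1 + l)² = (-1 + 23)² = 22² = 484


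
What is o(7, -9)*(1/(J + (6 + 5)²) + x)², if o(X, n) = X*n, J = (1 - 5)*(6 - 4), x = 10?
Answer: -80587143/12769 ≈ -6311.2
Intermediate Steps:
J = -8 (J = -4*2 = -8)
o(7, -9)*(1/(J + (6 + 5)²) + x)² = (7*(-9))*(1/(-8 + (6 + 5)²) + 10)² = -63*(1/(-8 + 11²) + 10)² = -63*(1/(-8 + 121) + 10)² = -63*(1/113 + 10)² = -63*(1131/113)² = -63*1279161/12769 = -80587143/12769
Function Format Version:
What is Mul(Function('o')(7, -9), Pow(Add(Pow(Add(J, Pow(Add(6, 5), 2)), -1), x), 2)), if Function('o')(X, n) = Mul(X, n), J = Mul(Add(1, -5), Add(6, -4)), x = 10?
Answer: Rational(-80587143, 12769) ≈ -6311.2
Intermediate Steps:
J = -8 (J = Mul(-4, 2) = -8)
Mul(Function('o')(7, -9), Pow(Add(Pow(Add(J, Pow(Add(6, 5), 2)), -1), x), 2)) = Mul(Mul(7, -9), Pow(Add(Pow(Add(-8, Pow(Add(6, 5), 2)), -1), 10), 2)) = Mul(-63, Pow(Add(Pow(Add(-8, Pow(11, 2)), -1), 10), 2)) = Mul(-63, Pow(Add(Pow(Add(-8, 121), -1), 10), 2)) = Mul(-63, Pow(Add(Pow(113, -1), 10), 2)) = Mul(-63, Pow(Add(Rational(1, 113), 10), 2)) = Mul(-63, Pow(Rational(1131, 113), 2)) = Mul(-63, Rational(1279161, 12769)) = Rational(-80587143, 12769)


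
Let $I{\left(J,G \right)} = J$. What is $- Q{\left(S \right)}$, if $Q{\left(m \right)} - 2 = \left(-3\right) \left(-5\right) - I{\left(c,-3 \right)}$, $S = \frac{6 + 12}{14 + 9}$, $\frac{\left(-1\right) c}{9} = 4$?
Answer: $-53$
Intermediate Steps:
$c = -36$ ($c = \left(-9\right) 4 = -36$)
$S = \frac{18}{23} \approx 0.78261$
$Q{\left(m \right)} = 53$ ($Q{\left(m \right)} = 2 - -51 = 2 + \left(15 + 36\right) = 2 + 51 = 53$)
$- Q{\left(S \right)} = \left(-1\right) 53 = -53$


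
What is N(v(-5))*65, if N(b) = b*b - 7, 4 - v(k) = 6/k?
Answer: 6513/5 ≈ 1302.6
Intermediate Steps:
v(k) = 4 - 6/k
N(b) = -7 + b² (N(b) = b² - 7 = -7 + b²)
N(v(-5))*65 = (-7 + (4 - 6/(-5))²)*65 = (-7 + (4 - 6*(-⅕))²)*65 = (-7 + (4 + 6/5)²)*65 = (-7 + (26/5)²)*65 = (-7 + 676/25)*65 = (501/25)*65 = 6513/5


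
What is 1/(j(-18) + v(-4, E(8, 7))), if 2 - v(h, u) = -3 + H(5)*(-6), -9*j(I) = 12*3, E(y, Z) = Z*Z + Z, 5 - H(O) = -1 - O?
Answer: 1/67 ≈ 0.014925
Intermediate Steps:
H(O) = 6 + O (H(O) = 5 - (-1 - O) = 5 + (1 + O) = 6 + O)
E(y, Z) = Z + Z**2 (E(y, Z) = Z**2 + Z = Z + Z**2)
j(I) = -4 (j(I) = -4*3/3 = -1/9*36 = -4)
v(h, u) = 71 (v(h, u) = 2 - (-3 + (6 + 5)*(-6)) = 2 - (-3 + 11*(-6)) = 2 - (-3 - 66) = 2 - 1*(-69) = 2 + 69 = 71)
1/(j(-18) + v(-4, E(8, 7))) = 1/(-4 + 71) = 1/67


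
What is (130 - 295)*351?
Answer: -57915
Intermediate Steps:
(130 - 295)*351 = -165*351 = -57915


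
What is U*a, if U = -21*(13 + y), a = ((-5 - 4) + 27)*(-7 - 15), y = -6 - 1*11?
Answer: -33264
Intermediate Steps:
y = -17 (y = -6 - 11 = -17)
a = -396 (a = (-9 + 27)*(-22) = 18*(-22) = -396)
U = 84 (U = -21*(13 - 17) = -21*(-4) = 84)
U*a = 84*(-396) = -33264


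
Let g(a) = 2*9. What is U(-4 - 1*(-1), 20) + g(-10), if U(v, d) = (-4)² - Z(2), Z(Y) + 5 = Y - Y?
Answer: 39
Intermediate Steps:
g(a) = 18
Z(Y) = -5 (Z(Y) = -5 + (Y - Y) = -5 + 0 = -5)
U(v, d) = 21 (U(v, d) = (-4)² - 1*(-5) = 16 + 5 = 21)
U(-4 - 1*(-1), 20) + g(-10) = 21 + 18 = 39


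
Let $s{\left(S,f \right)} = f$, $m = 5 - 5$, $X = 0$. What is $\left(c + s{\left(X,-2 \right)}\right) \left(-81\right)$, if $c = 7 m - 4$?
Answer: $486$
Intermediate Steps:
$m = 0$
$c = -4$ ($c = 7 \cdot 0 - 4 = 0 - 4 = -4$)
$\left(c + s{\left(X,-2 \right)}\right) \left(-81\right) = \left(-4 - 2\right) \left(-81\right) = \left(-6\right) \left(-81\right) = 486$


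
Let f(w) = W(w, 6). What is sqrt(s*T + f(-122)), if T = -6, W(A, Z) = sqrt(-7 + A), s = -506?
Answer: sqrt(3036 + I*sqrt(129)) ≈ 55.1 + 0.1031*I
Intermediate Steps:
f(w) = sqrt(-7 + w)
sqrt(s*T + f(-122)) = sqrt(-506*(-6) + sqrt(-7 - 122)) = sqrt(3036 + sqrt(-129)) = sqrt(3036 + I*sqrt(129))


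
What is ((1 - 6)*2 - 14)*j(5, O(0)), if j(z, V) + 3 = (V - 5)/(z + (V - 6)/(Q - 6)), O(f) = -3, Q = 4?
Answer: 1752/19 ≈ 92.211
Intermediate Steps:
j(z, V) = -3 + (-5 + V)/(3 + z - V/2) (j(z, V) = -3 + (V - 5)/(z + (V - 6)/(4 - 6)) = -3 + (-5 + V)/(z + (-6 + V)/(-2)) = -3 + (-5 + V)/(z + (-6 + V)*(-½)) = -3 + (-5 + V)/(z + (3 - V/2)) = -3 + (-5 + V)/(3 + z - V/2))
((1 - 6)*2 - 14)*j(5, O(0)) = ((1 - 6)*2 - 14)*((28 - 5*(-3) + 6*5)/(-6 - 3 - 2*5)) = (-5*2 - 14)*((28 + 15 + 30)/(-6 - 3 - 10)) = (-10 - 14)*(73/(-19)) = -(-24)*73/19 = -24*(-73/19) = 1752/19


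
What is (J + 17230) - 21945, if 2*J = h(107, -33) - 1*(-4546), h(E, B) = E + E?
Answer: -2335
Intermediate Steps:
h(E, B) = 2*E
J = 2380 (J = (2*107 - 1*(-4546))/2 = (214 + 4546)/2 = (½)*4760 = 2380)
(J + 17230) - 21945 = (2380 + 17230) - 21945 = 19610 - 21945 = -2335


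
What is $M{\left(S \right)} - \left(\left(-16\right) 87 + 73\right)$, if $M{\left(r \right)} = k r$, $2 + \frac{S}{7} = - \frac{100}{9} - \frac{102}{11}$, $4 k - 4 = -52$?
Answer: $\frac{105575}{33} \approx 3199.2$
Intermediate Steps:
$k = -12$ ($k = 1 + \frac{1}{4} \left(-52\right) = 1 - 13 = -12$)
$S = - \frac{15512}{99}$ ($S = -14 + 7 \left(- \frac{100}{9} - \frac{102}{11}\right) = -14 + 7 \left(- \frac{2018}{99}\right) = -14 - \frac{14126}{99} = - \frac{15512}{99} \approx -156.69$)
$M{\left(r \right)} = - 12 r$
$M{\left(S \right)} - \left(\left(-16\right) 87 + 73\right) = \left(-12\right) \left(- \frac{15512}{99}\right) - \left(\left(-16\right) 87 + 73\right) = \frac{62048}{33} - \left(-1392 + 73\right) = \frac{62048}{33} - -1319 = \frac{62048}{33} + 1319 = \frac{105575}{33}$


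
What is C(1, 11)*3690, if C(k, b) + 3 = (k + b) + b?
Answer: 73800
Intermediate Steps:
C(k, b) = -3 + k + 2*b (C(k, b) = -3 + ((k + b) + b) = -3 + ((b + k) + b) = -3 + (k + 2*b) = -3 + k + 2*b)
C(1, 11)*3690 = (-3 + 1 + 2*11)*3690 = (-3 + 1 + 22)*3690 = 20*3690 = 73800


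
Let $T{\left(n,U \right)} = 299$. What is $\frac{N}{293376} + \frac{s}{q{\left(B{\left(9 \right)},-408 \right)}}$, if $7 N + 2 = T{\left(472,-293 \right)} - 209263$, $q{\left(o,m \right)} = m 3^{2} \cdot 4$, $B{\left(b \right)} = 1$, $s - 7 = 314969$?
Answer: $- \frac{66371945}{3080448} \approx -21.546$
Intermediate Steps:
$s = 314976$ ($s = 7 + 314969 = 314976$)
$q{\left(o,m \right)} = 36 m$ ($q{\left(o,m \right)} = m 9 \cdot 4 = 9 m 4 = 36 m$)
$N = - \frac{208966}{7}$ ($N = - \frac{2}{7} + \frac{299 - 209263}{7} = - \frac{2}{7} + \frac{1}{7} \left(-208964\right) = - \frac{2}{7} - 29852 = - \frac{208966}{7} \approx -29852.0$)
$\frac{N}{293376} + \frac{s}{q{\left(B{\left(9 \right)},-408 \right)}} = - \frac{208966}{7 \cdot 293376} + \frac{314976}{36 \left(-408\right)} = \left(- \frac{208966}{7}\right) \frac{1}{293376} + \frac{314976}{-14688} = - \frac{104483}{1026816} + 314976 \left(- \frac{1}{14688}\right) = - \frac{104483}{1026816} - \frac{193}{9} = - \frac{66371945}{3080448}$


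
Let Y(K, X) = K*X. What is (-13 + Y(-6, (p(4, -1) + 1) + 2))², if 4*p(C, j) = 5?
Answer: 5929/4 ≈ 1482.3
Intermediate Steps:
p(C, j) = 5/4 (p(C, j) = (¼)*5 = 5/4)
(-13 + Y(-6, (p(4, -1) + 1) + 2))² = (-13 - 6*((5/4 + 1) + 2))² = (-13 - 6*(9/4 + 2))² = (-13 - 6*17/4)² = (-13 - 51/2)² = (-77/2)² = 5929/4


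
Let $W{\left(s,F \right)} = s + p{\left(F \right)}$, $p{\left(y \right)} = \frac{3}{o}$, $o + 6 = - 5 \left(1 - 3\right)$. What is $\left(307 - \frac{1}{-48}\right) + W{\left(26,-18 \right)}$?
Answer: $\frac{16021}{48} \approx 333.77$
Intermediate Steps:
$o = 4$ ($o = -6 - 5 \left(1 - 3\right) = -6 - -10 = -6 + 10 = 4$)
$p{\left(y \right)} = \frac{3}{4}$
$W{\left(s,F \right)} = \frac{3}{4} + s$ ($W{\left(s,F \right)} = s + \frac{3}{4} = \frac{3}{4} + s$)
$\left(307 - \frac{1}{-48}\right) + W{\left(26,-18 \right)} = \left(307 - \frac{1}{-48}\right) + \left(\frac{3}{4} + 26\right) = \left(307 - - \frac{1}{48}\right) + \frac{107}{4} = \left(307 + \frac{1}{48}\right) + \frac{107}{4} = \frac{14737}{48} + \frac{107}{4} = \frac{16021}{48}$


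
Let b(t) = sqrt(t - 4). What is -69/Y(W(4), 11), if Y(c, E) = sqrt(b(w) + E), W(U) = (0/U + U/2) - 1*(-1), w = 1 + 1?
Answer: -69/sqrt(11 + I*sqrt(2)) ≈ -20.677 + 1.3237*I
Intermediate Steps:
w = 2
b(t) = sqrt(-4 + t)
W(U) = 1 + U/2 (W(U) = (0 + U*(1/2)) + 1 = (0 + U/2) + 1 = U/2 + 1 = 1 + U/2)
Y(c, E) = sqrt(E + I*sqrt(2)) (Y(c, E) = sqrt(sqrt(-4 + 2) + E) = sqrt(sqrt(-2) + E) = sqrt(I*sqrt(2) + E) = sqrt(E + I*sqrt(2)))
-69/Y(W(4), 11) = -69/sqrt(11 + I*sqrt(2))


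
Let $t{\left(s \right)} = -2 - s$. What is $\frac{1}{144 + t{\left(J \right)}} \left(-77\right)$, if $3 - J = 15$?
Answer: $- \frac{1}{2} \approx -0.5$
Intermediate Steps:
$J = -12$ ($J = 3 - 15 = -12$)
$\frac{1}{144 + t{\left(J \right)}} \left(-77\right) = \frac{1}{144 - -10} \left(-77\right) = \frac{1}{144 + \left(-2 + 12\right)} \left(-77\right) = \frac{1}{144 + 10} \left(-77\right) = \frac{1}{154} \left(-77\right) = - \frac{1}{2}$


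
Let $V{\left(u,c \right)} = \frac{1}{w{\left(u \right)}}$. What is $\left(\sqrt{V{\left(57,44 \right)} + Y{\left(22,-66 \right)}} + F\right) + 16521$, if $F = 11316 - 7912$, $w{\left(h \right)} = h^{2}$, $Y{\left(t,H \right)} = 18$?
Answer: $19925 + \frac{\sqrt{58483}}{57} \approx 19929.0$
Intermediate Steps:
$V{\left(u,c \right)} = \frac{1}{u^{2}}$
$F = 3404$ ($F = 11316 - 7912 = 3404$)
$\left(\sqrt{V{\left(57,44 \right)} + Y{\left(22,-66 \right)}} + F\right) + 16521 = \left(\sqrt{\frac{1}{3249} + 18} + 3404\right) + 16521 = \left(\sqrt{\frac{58483}{3249}} + 3404\right) + 16521 = \left(\frac{\sqrt{58483}}{57} + 3404\right) + 16521 = \left(3404 + \frac{\sqrt{58483}}{57}\right) + 16521 = 19925 + \frac{\sqrt{58483}}{57}$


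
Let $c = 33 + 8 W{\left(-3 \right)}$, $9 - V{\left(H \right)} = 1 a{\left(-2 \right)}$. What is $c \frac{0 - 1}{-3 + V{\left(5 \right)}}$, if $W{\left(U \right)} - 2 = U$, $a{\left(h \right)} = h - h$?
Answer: $- \frac{25}{6} \approx -4.1667$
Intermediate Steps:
$a{\left(h \right)} = 0$
$V{\left(H \right)} = 9$ ($V{\left(H \right)} = 9 - 1 \cdot 0 = 9 - 0 = 9 + 0 = 9$)
$W{\left(U \right)} = 2 + U$
$c = 25$ ($c = 33 + 8 \left(2 - 3\right) = 33 + 8 \left(-1\right) = 33 - 8 = 25$)
$c \frac{0 - 1}{-3 + V{\left(5 \right)}} = 25 \frac{0 - 1}{-3 + 9} = 25 \left(- \frac{1}{6}\right) = - \frac{25}{6}$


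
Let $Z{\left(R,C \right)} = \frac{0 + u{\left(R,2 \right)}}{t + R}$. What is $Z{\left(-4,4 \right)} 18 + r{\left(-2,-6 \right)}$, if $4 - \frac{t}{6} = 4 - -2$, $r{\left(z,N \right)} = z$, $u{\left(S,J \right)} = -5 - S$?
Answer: $- \frac{7}{8} \approx -0.875$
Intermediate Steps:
$t = -12$ ($t = 24 - 6 \left(4 - -2\right) = 24 - 6 \left(4 + 2\right) = 24 - 36 = -12$)
$Z{\left(R,C \right)} = \frac{-5 - R}{-12 + R}$ ($Z{\left(R,C \right)} = \frac{0 - \left(5 + R\right)}{-12 + R} = \frac{-5 - R}{-12 + R}$)
$Z{\left(-4,4 \right)} 18 + r{\left(-2,-6 \right)} = \frac{-5 - -4}{-12 - 4} \cdot 18 - 2 = \frac{-5 + 4}{-16} \cdot 18 - 2 = \left(- \frac{1}{16}\right) \left(-1\right) 18 - 2 = \frac{1}{16} \cdot 18 - 2 = \frac{9}{8} - 2 = - \frac{7}{8}$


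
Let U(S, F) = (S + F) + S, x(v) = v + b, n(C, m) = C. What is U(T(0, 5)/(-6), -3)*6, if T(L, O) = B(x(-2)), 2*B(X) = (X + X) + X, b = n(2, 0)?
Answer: -18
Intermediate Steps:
b = 2
x(v) = 2 + v (x(v) = v + 2 = 2 + v)
B(X) = 3*X/2 (B(X) = ((X + X) + X)/2 = (2*X + X)/2 = (3*X)/2 = 3*X/2)
T(L, O) = 0 (T(L, O) = 3*(2 - 2)/2 = (3/2)*0 = 0)
U(S, F) = F + 2*S (U(S, F) = (F + S) + S = F + 2*S)
U(T(0, 5)/(-6), -3)*6 = (-3 + 2*(0/(-6)))*6 = (-3 + 2*(0*(-1/6)))*6 = (-3 + 2*0)*6 = (-3 + 0)*6 = -3*6 = -18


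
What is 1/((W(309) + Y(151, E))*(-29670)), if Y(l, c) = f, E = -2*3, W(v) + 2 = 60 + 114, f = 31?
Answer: -1/6023010 ≈ -1.6603e-7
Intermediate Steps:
W(v) = 172 (W(v) = -2 + (60 + 114) = -2 + 174 = 172)
E = -6
Y(l, c) = 31
1/((W(309) + Y(151, E))*(-29670)) = 1/((172 + 31)*(-29670)) = -1/29670/203 = (1/203)*(-1/29670) = -1/6023010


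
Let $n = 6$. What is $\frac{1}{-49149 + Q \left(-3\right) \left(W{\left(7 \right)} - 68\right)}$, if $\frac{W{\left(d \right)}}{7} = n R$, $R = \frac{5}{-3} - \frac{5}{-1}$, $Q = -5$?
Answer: $- \frac{1}{48069} \approx -2.0803 \cdot 10^{-5}$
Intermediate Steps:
$R = \frac{10}{3}$ ($R = 5 \left(- \frac{1}{3}\right) - -5 = - \frac{5}{3} + 5 = \frac{10}{3} \approx 3.3333$)
$W{\left(d \right)} = 140$ ($W{\left(d \right)} = 7 \cdot 6 \cdot \frac{10}{3} = 7 \cdot 20 = 140$)
$\frac{1}{-49149 + Q \left(-3\right) \left(W{\left(7 \right)} - 68\right)} = \frac{1}{-49149 + \left(-5\right) \left(-3\right) \left(140 - 68\right)} = \frac{1}{-49149 + 15 \cdot 72} = \frac{1}{-49149 + 1080} = \frac{1}{-48069} = - \frac{1}{48069}$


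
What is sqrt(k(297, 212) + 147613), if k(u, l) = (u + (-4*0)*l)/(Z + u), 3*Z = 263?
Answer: sqrt(196579622122)/1154 ≈ 384.21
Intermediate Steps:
Z = 263/3 (Z = (1/3)*263 = 263/3 ≈ 87.667)
k(u, l) = u/(263/3 + u) (k(u, l) = (u + (-4*0)*l)/(263/3 + u) = (u + 0*l)/(263/3 + u) = (u + 0)/(263/3 + u) = u/(263/3 + u))
sqrt(k(297, 212) + 147613) = sqrt(3*297/(263 + 3*297) + 147613) = sqrt(3*297/(263 + 891) + 147613) = sqrt(3*297/1154 + 147613) = sqrt(3*297*(1/1154) + 147613) = sqrt(891/1154 + 147613) = sqrt(170346293/1154) = sqrt(196579622122)/1154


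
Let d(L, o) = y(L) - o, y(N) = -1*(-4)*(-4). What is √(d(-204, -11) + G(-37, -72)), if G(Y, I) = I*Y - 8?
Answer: √2651 ≈ 51.488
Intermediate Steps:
y(N) = -16 (y(N) = 4*(-4) = -16)
G(Y, I) = -8 + I*Y
d(L, o) = -16 - o
√(d(-204, -11) + G(-37, -72)) = √((-16 - 1*(-11)) + (-8 - 72*(-37))) = √((-16 + 11) + (-8 + 2664)) = √(-5 + 2656) = √2651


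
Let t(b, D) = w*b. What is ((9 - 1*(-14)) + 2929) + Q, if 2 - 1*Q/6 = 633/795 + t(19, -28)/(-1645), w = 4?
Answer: 258023994/87185 ≈ 2959.5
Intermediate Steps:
t(b, D) = 4*b
Q = 653874/87185 (Q = 12 - 6*(633/795 + (4*19)/(-1645)) = 12 - 6*(633*(1/795) + 76*(-1/1645)) = 12 - 6*(211/265 - 76/1645) = 12 - 6*65391/87185 = 12 - 392346/87185 = 653874/87185 ≈ 7.4998)
((9 - 1*(-14)) + 2929) + Q = ((9 - 1*(-14)) + 2929) + 653874/87185 = ((9 + 14) + 2929) + 653874/87185 = (23 + 2929) + 653874/87185 = 2952 + 653874/87185 = 258023994/87185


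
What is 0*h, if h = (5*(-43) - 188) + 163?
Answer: 0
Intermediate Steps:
h = -240 (h = (-215 - 188) + 163 = -403 + 163 = -240)
0*h = 0*(-240) = 0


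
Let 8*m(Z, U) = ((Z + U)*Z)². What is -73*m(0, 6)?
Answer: 0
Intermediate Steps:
m(Z, U) = Z²*(U + Z)²/8 (m(Z, U) = ((Z + U)*Z)²/8 = ((U + Z)*Z)²/8 = (Z*(U + Z))²/8 = (Z²*(U + Z)²)/8 = Z²*(U + Z)²/8)
-73*m(0, 6) = -73*0²*(6 + 0)²/8 = -73*0*6²/8 = -73*0*36/8 = -73*0 = 0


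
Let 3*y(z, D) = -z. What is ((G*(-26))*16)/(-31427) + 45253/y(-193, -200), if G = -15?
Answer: 4265293773/6065411 ≈ 703.22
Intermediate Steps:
y(z, D) = -z/3 (y(z, D) = (-z)/3 = -z/3)
((G*(-26))*16)/(-31427) + 45253/y(-193, -200) = (-15*(-26)*16)/(-31427) + 45253/((-⅓*(-193))) = (390*16)*(-1/31427) + 45253/(193/3) = 6240*(-1/31427) + 45253*(3/193) = -6240/31427 + 135759/193 = 4265293773/6065411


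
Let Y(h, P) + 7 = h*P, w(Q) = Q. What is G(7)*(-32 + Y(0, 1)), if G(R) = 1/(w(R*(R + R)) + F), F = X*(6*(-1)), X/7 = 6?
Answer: 39/154 ≈ 0.25325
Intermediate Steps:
X = 42 (X = 7*6 = 42)
F = -252 (F = 42*(6*(-1)) = 42*(-6) = -252)
Y(h, P) = -7 + P*h (Y(h, P) = -7 + h*P = -7 + P*h)
G(R) = 1/(-252 + 2*R**2) (G(R) = 1/(R*(R + R) - 252) = 1/(R*(2*R) - 252) = 1/(2*R**2 - 252) = 1/(-252 + 2*R**2))
G(7)*(-32 + Y(0, 1)) = (1/(2*(-126 + 7**2)))*(-32 + (-7 + 1*0)) = (1/(2*(-126 + 49)))*(-32 + (-7 + 0)) = ((1/2)/(-77))*(-32 - 7) = ((1/2)*(-1/77))*(-39) = -1/154*(-39) = 39/154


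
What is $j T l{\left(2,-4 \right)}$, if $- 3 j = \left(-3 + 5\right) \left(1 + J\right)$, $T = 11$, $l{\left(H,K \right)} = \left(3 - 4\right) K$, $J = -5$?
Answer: $\frac{352}{3} \approx 117.33$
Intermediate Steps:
$l{\left(H,K \right)} = - K$
$j = \frac{8}{3}$ ($j = - \frac{\left(-3 + 5\right) \left(1 - 5\right)}{3} = - \frac{2 \left(-4\right)}{3} = \left(- \frac{1}{3}\right) \left(-8\right) = \frac{8}{3} \approx 2.6667$)
$j T l{\left(2,-4 \right)} = \frac{8}{3} \cdot 11 \left(\left(-1\right) \left(-4\right)\right) = \frac{88}{3} \cdot 4 = \frac{352}{3}$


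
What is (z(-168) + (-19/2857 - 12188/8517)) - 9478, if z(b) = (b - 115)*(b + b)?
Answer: 2083119054151/24333069 ≈ 85609.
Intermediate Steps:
z(b) = 2*b*(-115 + b) (z(b) = (-115 + b)*(2*b) = 2*b*(-115 + b))
(z(-168) + (-19/2857 - 12188/8517)) - 9478 = (2*(-168)*(-115 - 168) + (-19/2857 - 12188/8517)) - 9478 = (2*(-168)*(-283) + (-19*1/2857 - 12188*1/8517)) - 9478 = (95088 + (-19/2857 - 12188/8517)) - 9478 = (95088 - 34982939/24333069) - 9478 = 2313747882133/24333069 - 9478 = 2083119054151/24333069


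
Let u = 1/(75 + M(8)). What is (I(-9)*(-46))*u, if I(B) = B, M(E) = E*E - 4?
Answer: 46/15 ≈ 3.0667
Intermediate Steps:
M(E) = -4 + E² (M(E) = E² - 4 = -4 + E²)
u = 1/135 (u = 1/(75 + (-4 + 8²)) = 1/(75 + (-4 + 64)) = 1/(75 + 60) = 1/135 ≈ 0.0074074)
(I(-9)*(-46))*u = -9*(-46)*(1/135) = 414*(1/135) = 46/15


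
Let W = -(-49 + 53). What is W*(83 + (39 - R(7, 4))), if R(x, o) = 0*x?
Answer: -488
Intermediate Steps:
R(x, o) = 0
W = -4 (W = -1*4 = -4)
W*(83 + (39 - R(7, 4))) = -4*(83 + (39 - 1*0)) = -4*(83 + (39 + 0)) = -4*(83 + 39) = -4*122 = -488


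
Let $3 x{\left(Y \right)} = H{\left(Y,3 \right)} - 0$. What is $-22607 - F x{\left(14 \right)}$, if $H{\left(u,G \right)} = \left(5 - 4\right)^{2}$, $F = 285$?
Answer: $-22702$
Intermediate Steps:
$H{\left(u,G \right)} = 1$ ($H{\left(u,G \right)} = 1^{2} = 1$)
$x{\left(Y \right)} = \frac{1}{3}$ ($x{\left(Y \right)} = \frac{1 - 0}{3} = \frac{1 + 0}{3} = \frac{1}{3} \cdot 1 = \frac{1}{3}$)
$-22607 - F x{\left(14 \right)} = -22607 - 285 \cdot \frac{1}{3} = -22607 - 95 = -22702$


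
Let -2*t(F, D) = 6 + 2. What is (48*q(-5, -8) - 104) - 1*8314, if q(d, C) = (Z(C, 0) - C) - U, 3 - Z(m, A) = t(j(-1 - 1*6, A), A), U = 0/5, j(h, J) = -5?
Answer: -7698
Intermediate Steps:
t(F, D) = -4 (t(F, D) = -(6 + 2)/2 = -½*8 = -4)
U = 0 (U = 0*(⅕) = 0)
Z(m, A) = 7 (Z(m, A) = 3 - 1*(-4) = 3 + 4 = 7)
q(d, C) = 7 - C (q(d, C) = (7 - C) - 1*0 = (7 - C) + 0 = 7 - C)
(48*q(-5, -8) - 104) - 1*8314 = (48*(7 - 1*(-8)) - 104) - 1*8314 = (48*(7 + 8) - 104) - 8314 = (48*15 - 104) - 8314 = (720 - 104) - 8314 = 616 - 8314 = -7698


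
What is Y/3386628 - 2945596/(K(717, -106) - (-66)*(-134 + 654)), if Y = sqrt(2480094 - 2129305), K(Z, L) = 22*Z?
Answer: -1472798/25047 + sqrt(350789)/3386628 ≈ -58.801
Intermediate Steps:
Y = sqrt(350789) ≈ 592.27
Y/3386628 - 2945596/(K(717, -106) - (-66)*(-134 + 654)) = sqrt(350789)/3386628 - 2945596/(22*717 - (-66)*(-134 + 654)) = sqrt(350789)*(1/3386628) - 2945596/(15774 - (-66)*520) = sqrt(350789)/3386628 - 2945596/(15774 - 1*(-34320)) = sqrt(350789)/3386628 - 2945596/(15774 + 34320) = sqrt(350789)/3386628 - 2945596/50094 = sqrt(350789)/3386628 - 2945596*1/50094 = sqrt(350789)/3386628 - 1472798/25047 = -1472798/25047 + sqrt(350789)/3386628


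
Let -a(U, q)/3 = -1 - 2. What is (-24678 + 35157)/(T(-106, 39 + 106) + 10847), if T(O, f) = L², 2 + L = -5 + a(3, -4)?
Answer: 3493/3617 ≈ 0.96572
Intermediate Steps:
a(U, q) = 9 (a(U, q) = -3*(-1 - 2) = -3*(-3) = 9)
L = 2 (L = -2 + (-5 + 9) = -2 + 4 = 2)
T(O, f) = 4 (T(O, f) = 2² = 4)
(-24678 + 35157)/(T(-106, 39 + 106) + 10847) = (-24678 + 35157)/(4 + 10847) = 10479/10851 = 10479*(1/10851) = 3493/3617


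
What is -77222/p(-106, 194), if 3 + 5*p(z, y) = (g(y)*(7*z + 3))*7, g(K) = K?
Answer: 77222/200713 ≈ 0.38474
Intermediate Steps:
p(z, y) = -⅗ + 7*y*(3 + 7*z)/5 (p(z, y) = -⅗ + ((y*(7*z + 3))*7)/5 = -⅗ + ((y*(3 + 7*z))*7)/5 = -⅗ + (7*y*(3 + 7*z))/5 = -⅗ + 7*y*(3 + 7*z)/5)
-77222/p(-106, 194) = -77222/(-⅗ + (21/5)*194 + (49/5)*194*(-106)) = -77222/(-⅗ + 4074/5 - 1007636/5) = -77222/(-200713) = -77222*(-1/200713) = 77222/200713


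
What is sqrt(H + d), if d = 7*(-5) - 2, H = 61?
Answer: 2*sqrt(6) ≈ 4.8990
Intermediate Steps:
d = -37 (d = -35 - 2 = -37)
sqrt(H + d) = sqrt(61 - 37) = sqrt(24) = 2*sqrt(6)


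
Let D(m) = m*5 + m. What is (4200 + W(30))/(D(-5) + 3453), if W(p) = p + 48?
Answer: 1426/1141 ≈ 1.2498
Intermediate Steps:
W(p) = 48 + p
D(m) = 6*m (D(m) = 5*m + m = 6*m)
(4200 + W(30))/(D(-5) + 3453) = (4200 + (48 + 30))/(6*(-5) + 3453) = (4200 + 78)/(-30 + 3453) = 4278/3423 = 4278*(1/3423) = 1426/1141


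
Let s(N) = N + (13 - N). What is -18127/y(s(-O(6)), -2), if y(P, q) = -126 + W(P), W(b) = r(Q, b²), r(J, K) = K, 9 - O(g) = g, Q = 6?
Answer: -18127/43 ≈ -421.56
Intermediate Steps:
O(g) = 9 - g
W(b) = b²
s(N) = 13
y(P, q) = -126 + P²
-18127/y(s(-O(6)), -2) = -18127/(-126 + 13²) = -18127/(-126 + 169) = -18127/43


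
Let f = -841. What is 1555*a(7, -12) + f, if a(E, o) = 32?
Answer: 48919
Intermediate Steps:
1555*a(7, -12) + f = 1555*32 - 841 = 49760 - 841 = 48919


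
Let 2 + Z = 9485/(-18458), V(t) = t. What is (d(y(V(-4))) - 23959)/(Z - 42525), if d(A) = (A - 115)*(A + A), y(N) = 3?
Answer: 454638998/784972851 ≈ 0.57918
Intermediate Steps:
Z = -46401/18458 (Z = -2 + 9485/(-18458) = -2 + 9485*(-1/18458) = -2 - 9485/18458 = -46401/18458 ≈ -2.5139)
d(A) = 2*A*(-115 + A) (d(A) = (-115 + A)*(2*A) = 2*A*(-115 + A))
(d(y(V(-4))) - 23959)/(Z - 42525) = (2*3*(-115 + 3) - 23959)/(-46401/18458 - 42525) = (2*3*(-112) - 23959)/(-784972851/18458) = (-672 - 23959)*(-18458/784972851) = -24631*(-18458/784972851) = 454638998/784972851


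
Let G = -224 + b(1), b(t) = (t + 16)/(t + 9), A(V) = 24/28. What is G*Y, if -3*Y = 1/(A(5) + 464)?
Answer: 5187/32540 ≈ 0.15940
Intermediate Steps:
A(V) = 6/7 (A(V) = 24*(1/28) = 6/7)
b(t) = (16 + t)/(9 + t)
G = -2223/10 (G = -224 + (16 + 1)/(9 + 1) = -224 + 17/10 = -2223/10 ≈ -222.30)
Y = -7/9762 (Y = -1/(3*(6/7 + 464)) = -1/(3*3254/7) = -⅓*7/3254 = -7/9762 ≈ -0.00071707)
G*Y = -2223/10*(-7/9762) = 5187/32540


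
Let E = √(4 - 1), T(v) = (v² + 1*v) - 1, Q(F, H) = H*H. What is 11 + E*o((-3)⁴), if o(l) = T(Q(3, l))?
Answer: 11 + 43053281*√3 ≈ 7.4570e+7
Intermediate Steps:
Q(F, H) = H²
T(v) = -1 + v + v² (T(v) = (v² + v) - 1 = (v + v²) - 1 = -1 + v + v²)
o(l) = -1 + l² + l⁴ (o(l) = -1 + l² + (l²)² = -1 + l² + l⁴)
E = √3 ≈ 1.7320
11 + E*o((-3)⁴) = 11 + √3*(-1 + ((-3)⁴)² + ((-3)⁴)⁴) = 11 + √3*(-1 + 81² + 81⁴) = 11 + √3*(-1 + 6561 + 43046721) = 11 + √3*43053281 = 11 + 43053281*√3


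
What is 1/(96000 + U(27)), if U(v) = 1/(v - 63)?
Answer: 36/3455999 ≈ 1.0417e-5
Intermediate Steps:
U(v) = 1/(-63 + v)
1/(96000 + U(27)) = 1/(96000 + 1/(-63 + 27)) = 1/(96000 + 1/(-36)) = 1/(96000 - 1/36) = 1/(3455999/36) = 36/3455999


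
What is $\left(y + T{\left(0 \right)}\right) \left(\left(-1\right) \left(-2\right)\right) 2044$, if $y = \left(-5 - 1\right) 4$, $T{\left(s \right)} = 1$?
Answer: $-94024$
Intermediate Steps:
$y = -24$ ($y = \left(-6\right) 4 = -24$)
$\left(y + T{\left(0 \right)}\right) \left(\left(-1\right) \left(-2\right)\right) 2044 = \left(-24 + 1\right) \left(\left(-1\right) \left(-2\right)\right) 2044 = \left(-23\right) 2 \cdot 2044 = \left(-46\right) 2044 = -94024$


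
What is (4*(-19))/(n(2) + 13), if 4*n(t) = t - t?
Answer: -76/13 ≈ -5.8462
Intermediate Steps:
n(t) = 0 (n(t) = (t - t)/4 = (¼)*0 = 0)
(4*(-19))/(n(2) + 13) = (4*(-19))/(0 + 13) = -76/13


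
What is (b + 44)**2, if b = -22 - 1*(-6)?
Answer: 784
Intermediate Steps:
b = -16 (b = -22 + 6 = -16)
(b + 44)**2 = (-16 + 44)**2 = 28**2 = 784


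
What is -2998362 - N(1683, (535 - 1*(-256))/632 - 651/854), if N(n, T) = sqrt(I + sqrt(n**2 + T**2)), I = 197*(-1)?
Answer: -2998362 - sqrt(-73198142672 + 48190*sqrt(168392244842761))/19276 ≈ -2.9984e+6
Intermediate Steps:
I = -197
N(n, T) = sqrt(-197 + sqrt(T**2 + n**2)) (N(n, T) = sqrt(-197 + sqrt(n**2 + T**2)) = sqrt(-197 + sqrt(T**2 + n**2)))
-2998362 - N(1683, (535 - 1*(-256))/632 - 651/854) = -2998362 - sqrt(-197 + sqrt(((535 - 1*(-256))/632 - 651/854)**2 + 1683**2)) = -2998362 - sqrt(-197 + sqrt(((535 + 256)*(1/632) - 651*1/854)**2 + 2832489)) = -2998362 - sqrt(-197 + sqrt((791*(1/632) - 93/122)**2 + 2832489)) = -2998362 - sqrt(-197 + sqrt((791/632 - 93/122)**2 + 2832489)) = -2998362 - sqrt(-197 + sqrt((18863/38552)**2 + 2832489)) = -2998362 - sqrt(-197 + sqrt(355812769/1486256704 + 2832489)) = -2998362 - sqrt(-197 + sqrt(4209806121069025/1486256704)) = -2998362 - sqrt(-197 + 5*sqrt(168392244842761)/38552)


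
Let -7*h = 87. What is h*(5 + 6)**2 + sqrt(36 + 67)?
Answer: -10527/7 + sqrt(103) ≈ -1493.7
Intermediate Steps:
h = -87/7 (h = -1/7*87 = -87/7 ≈ -12.429)
h*(5 + 6)**2 + sqrt(36 + 67) = -87*(5 + 6)**2/7 + sqrt(36 + 67) = -87/7*11**2 + sqrt(103) = -87/7*121 + sqrt(103) = -10527/7 + sqrt(103)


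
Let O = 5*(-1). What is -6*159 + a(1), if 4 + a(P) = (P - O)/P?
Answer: -952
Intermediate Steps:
O = -5
a(P) = -4 + (5 + P)/P (a(P) = -4 + (P - 1*(-5))/P = -4 + (P + 5)/P = -4 + (5 + P)/P)
-6*159 + a(1) = -6*159 + (-3 + 5/1) = -954 + (-3 + 5*1) = -954 + (-3 + 5) = -954 + 2 = -952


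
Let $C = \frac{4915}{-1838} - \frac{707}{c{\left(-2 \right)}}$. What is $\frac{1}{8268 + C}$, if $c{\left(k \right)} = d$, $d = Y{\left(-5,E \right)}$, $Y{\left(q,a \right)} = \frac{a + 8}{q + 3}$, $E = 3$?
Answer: $\frac{20218}{169707291} \approx 0.00011913$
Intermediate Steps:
$Y{\left(q,a \right)} = \frac{8 + a}{3 + q}$
$d = - \frac{11}{2}$ ($d = \frac{8 + 3}{3 - 5} = \frac{1}{-2} \cdot 11 = \left(- \frac{1}{2}\right) 11 = - \frac{11}{2} \approx -5.5$)
$c{\left(k \right)} = - \frac{11}{2}$
$C = \frac{2544867}{20218}$ ($C = \frac{4915}{-1838} - \frac{707}{- \frac{11}{2}} = 4915 \left(- \frac{1}{1838}\right) - - \frac{1414}{11} = - \frac{4915}{1838} + \frac{1414}{11} = \frac{2544867}{20218} \approx 125.87$)
$\frac{1}{8268 + C} = \frac{1}{8268 + \frac{2544867}{20218}} = \frac{1}{\frac{169707291}{20218}} = \frac{20218}{169707291}$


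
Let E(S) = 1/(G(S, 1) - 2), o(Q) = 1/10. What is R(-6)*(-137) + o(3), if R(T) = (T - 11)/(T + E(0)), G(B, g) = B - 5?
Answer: -162987/430 ≈ -379.04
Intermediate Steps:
G(B, g) = -5 + B
o(Q) = ⅒
E(S) = 1/(-7 + S) (E(S) = 1/((-5 + S) - 2) = 1/(-7 + S))
R(T) = (-11 + T)/(-⅐ + T) (R(T) = (T - 11)/(T + 1/(-7 + 0)) = (-11 + T)/(T + 1/(-7)) = (-11 + T)/(T - ⅐) = (-11 + T)/(-⅐ + T))
R(-6)*(-137) + o(3) = (7*(-11 - 6)/(-1 + 7*(-6)))*(-137) + ⅒ = (7*(-17)/(-1 - 42))*(-137) + ⅒ = (7*(-17)/(-43))*(-137) + ⅒ = (7*(-1/43)*(-17))*(-137) + ⅒ = (119/43)*(-137) + ⅒ = -16303/43 + ⅒ = -162987/430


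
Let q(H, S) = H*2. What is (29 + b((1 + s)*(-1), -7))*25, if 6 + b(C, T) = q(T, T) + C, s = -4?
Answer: 300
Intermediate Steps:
q(H, S) = 2*H
b(C, T) = -6 + C + 2*T (b(C, T) = -6 + (2*T + C) = -6 + (C + 2*T) = -6 + C + 2*T)
(29 + b((1 + s)*(-1), -7))*25 = (29 + (-6 + (1 - 4)*(-1) + 2*(-7)))*25 = (29 + (-6 - 3*(-1) - 14))*25 = (29 + (-6 + 3 - 14))*25 = (29 - 17)*25 = 12*25 = 300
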